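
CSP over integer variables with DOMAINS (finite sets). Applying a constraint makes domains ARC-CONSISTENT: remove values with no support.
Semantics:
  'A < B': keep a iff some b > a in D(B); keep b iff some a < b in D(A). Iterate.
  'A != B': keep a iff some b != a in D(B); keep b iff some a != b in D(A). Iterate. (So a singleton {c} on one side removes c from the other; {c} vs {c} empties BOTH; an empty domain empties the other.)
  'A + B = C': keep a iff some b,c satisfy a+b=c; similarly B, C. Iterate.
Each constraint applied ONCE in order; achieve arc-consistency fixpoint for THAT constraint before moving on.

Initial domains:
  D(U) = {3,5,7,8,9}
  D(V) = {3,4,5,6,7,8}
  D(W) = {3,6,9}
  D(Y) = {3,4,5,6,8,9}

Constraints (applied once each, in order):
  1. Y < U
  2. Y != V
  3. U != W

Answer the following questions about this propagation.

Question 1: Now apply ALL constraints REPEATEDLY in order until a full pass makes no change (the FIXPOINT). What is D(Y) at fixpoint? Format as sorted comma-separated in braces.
pass 0 (initial): D(Y)={3,4,5,6,8,9}
pass 1: U {3,5,7,8,9}->{5,7,8,9}; Y {3,4,5,6,8,9}->{3,4,5,6,8}
pass 2: no change
Fixpoint after 2 passes: D(Y) = {3,4,5,6,8}

Answer: {3,4,5,6,8}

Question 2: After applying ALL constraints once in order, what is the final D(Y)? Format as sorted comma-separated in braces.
Constraint 1 (Y < U) on D(Y)={3,4,5,6,8,9} D(U)={3,5,7,8,9}: Y {3,4,5,6,8,9}->{3,4,5,6,8}; U {3,5,7,8,9}->{5,7,8,9}
Constraint 2 (Y != V) on D(Y)={3,4,5,6,8} D(V)={3,4,5,6,7,8}: no change
Constraint 3 (U != W) on D(U)={5,7,8,9} D(W)={3,6,9}: no change
So after all 3 constraints: D(Y) = {3,4,5,6,8}

Answer: {3,4,5,6,8}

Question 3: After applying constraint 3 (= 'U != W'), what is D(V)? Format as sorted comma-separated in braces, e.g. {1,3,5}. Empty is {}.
Constraint 1 (Y < U) on D(Y)={3,4,5,6,8,9} D(U)={3,5,7,8,9}: Y {3,4,5,6,8,9}->{3,4,5,6,8}; U {3,5,7,8,9}->{5,7,8,9}
Constraint 2 (Y != V) on D(Y)={3,4,5,6,8} D(V)={3,4,5,6,7,8}: no change
Constraint 3 (U != W) on D(U)={5,7,8,9} D(W)={3,6,9}: no change
So after constraint 3: D(V) = {3,4,5,6,7,8}

Answer: {3,4,5,6,7,8}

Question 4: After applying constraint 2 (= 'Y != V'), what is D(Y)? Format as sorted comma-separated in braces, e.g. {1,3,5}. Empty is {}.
Answer: {3,4,5,6,8}

Derivation:
Constraint 1 (Y < U) on D(Y)={3,4,5,6,8,9} D(U)={3,5,7,8,9}: Y {3,4,5,6,8,9}->{3,4,5,6,8}; U {3,5,7,8,9}->{5,7,8,9}
Constraint 2 (Y != V) on D(Y)={3,4,5,6,8} D(V)={3,4,5,6,7,8}: no change
So after constraint 2: D(Y) = {3,4,5,6,8}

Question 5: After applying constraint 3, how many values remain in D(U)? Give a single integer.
Answer: 4

Derivation:
Constraint 1 (Y < U) on D(Y)={3,4,5,6,8,9} D(U)={3,5,7,8,9}: Y {3,4,5,6,8,9}->{3,4,5,6,8}; U {3,5,7,8,9}->{5,7,8,9}
Constraint 2 (Y != V) on D(Y)={3,4,5,6,8} D(V)={3,4,5,6,7,8}: no change
Constraint 3 (U != W) on D(U)={5,7,8,9} D(W)={3,6,9}: no change
So after constraint 3: D(U)={5,7,8,9}, size = 4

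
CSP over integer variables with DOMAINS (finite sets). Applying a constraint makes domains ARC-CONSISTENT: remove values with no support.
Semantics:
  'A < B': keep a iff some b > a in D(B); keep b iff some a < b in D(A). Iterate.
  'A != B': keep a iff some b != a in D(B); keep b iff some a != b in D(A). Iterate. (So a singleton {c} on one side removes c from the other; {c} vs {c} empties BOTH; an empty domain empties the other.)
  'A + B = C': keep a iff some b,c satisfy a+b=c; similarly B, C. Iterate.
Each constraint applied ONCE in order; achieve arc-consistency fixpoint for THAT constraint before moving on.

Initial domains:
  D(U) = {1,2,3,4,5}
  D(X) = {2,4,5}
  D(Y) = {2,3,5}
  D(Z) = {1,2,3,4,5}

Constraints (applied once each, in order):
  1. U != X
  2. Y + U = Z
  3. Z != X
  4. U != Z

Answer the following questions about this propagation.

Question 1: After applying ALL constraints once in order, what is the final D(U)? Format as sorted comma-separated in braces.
Constraint 1 (U != X) on D(U)={1,2,3,4,5} D(X)={2,4,5}: no change
Constraint 2 (Y + U = Z) on D(Y)={2,3,5} D(U)={1,2,3,4,5} D(Z)={1,2,3,4,5}: Y {2,3,5}->{2,3}; U {1,2,3,4,5}->{1,2,3}; Z {1,2,3,4,5}->{3,4,5}
Constraint 3 (Z != X) on D(Z)={3,4,5} D(X)={2,4,5}: no change
Constraint 4 (U != Z) on D(U)={1,2,3} D(Z)={3,4,5}: no change
So after all 4 constraints: D(U) = {1,2,3}

Answer: {1,2,3}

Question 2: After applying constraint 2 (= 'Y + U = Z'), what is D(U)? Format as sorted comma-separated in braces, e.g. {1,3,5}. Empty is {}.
Answer: {1,2,3}

Derivation:
Constraint 1 (U != X) on D(U)={1,2,3,4,5} D(X)={2,4,5}: no change
Constraint 2 (Y + U = Z) on D(Y)={2,3,5} D(U)={1,2,3,4,5} D(Z)={1,2,3,4,5}: Y {2,3,5}->{2,3}; U {1,2,3,4,5}->{1,2,3}; Z {1,2,3,4,5}->{3,4,5}
So after constraint 2: D(U) = {1,2,3}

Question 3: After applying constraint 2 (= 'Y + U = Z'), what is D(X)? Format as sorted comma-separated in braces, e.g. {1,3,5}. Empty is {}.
Answer: {2,4,5}

Derivation:
Constraint 1 (U != X) on D(U)={1,2,3,4,5} D(X)={2,4,5}: no change
Constraint 2 (Y + U = Z) on D(Y)={2,3,5} D(U)={1,2,3,4,5} D(Z)={1,2,3,4,5}: Y {2,3,5}->{2,3}; U {1,2,3,4,5}->{1,2,3}; Z {1,2,3,4,5}->{3,4,5}
So after constraint 2: D(X) = {2,4,5}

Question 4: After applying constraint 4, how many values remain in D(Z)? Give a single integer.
Answer: 3

Derivation:
Constraint 1 (U != X) on D(U)={1,2,3,4,5} D(X)={2,4,5}: no change
Constraint 2 (Y + U = Z) on D(Y)={2,3,5} D(U)={1,2,3,4,5} D(Z)={1,2,3,4,5}: Y {2,3,5}->{2,3}; U {1,2,3,4,5}->{1,2,3}; Z {1,2,3,4,5}->{3,4,5}
Constraint 3 (Z != X) on D(Z)={3,4,5} D(X)={2,4,5}: no change
Constraint 4 (U != Z) on D(U)={1,2,3} D(Z)={3,4,5}: no change
So after constraint 4: D(Z)={3,4,5}, size = 3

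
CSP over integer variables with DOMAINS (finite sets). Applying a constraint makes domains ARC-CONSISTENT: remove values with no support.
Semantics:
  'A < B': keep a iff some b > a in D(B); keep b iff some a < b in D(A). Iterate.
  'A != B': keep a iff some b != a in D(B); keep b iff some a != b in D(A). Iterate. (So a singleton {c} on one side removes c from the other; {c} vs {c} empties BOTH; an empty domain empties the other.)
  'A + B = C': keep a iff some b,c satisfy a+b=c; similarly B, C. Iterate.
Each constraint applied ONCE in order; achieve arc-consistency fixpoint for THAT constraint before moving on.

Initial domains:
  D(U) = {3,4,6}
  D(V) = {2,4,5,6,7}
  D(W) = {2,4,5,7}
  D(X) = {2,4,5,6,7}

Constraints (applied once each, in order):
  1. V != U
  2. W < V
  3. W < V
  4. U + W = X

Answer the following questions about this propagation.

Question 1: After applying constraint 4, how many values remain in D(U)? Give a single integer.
Constraint 1 (V != U) on D(V)={2,4,5,6,7} D(U)={3,4,6}: no change
Constraint 2 (W < V) on D(W)={2,4,5,7} D(V)={2,4,5,6,7}: W {2,4,5,7}->{2,4,5}; V {2,4,5,6,7}->{4,5,6,7}
Constraint 3 (W < V) on D(W)={2,4,5} D(V)={4,5,6,7}: no change
Constraint 4 (U + W = X) on D(U)={3,4,6} D(W)={2,4,5} D(X)={2,4,5,6,7}: U {3,4,6}->{3,4}; W {2,4,5}->{2,4}; X {2,4,5,6,7}->{5,6,7}
So after constraint 4: D(U)={3,4}, size = 2

Answer: 2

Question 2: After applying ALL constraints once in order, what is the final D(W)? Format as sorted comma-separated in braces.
Constraint 1 (V != U) on D(V)={2,4,5,6,7} D(U)={3,4,6}: no change
Constraint 2 (W < V) on D(W)={2,4,5,7} D(V)={2,4,5,6,7}: W {2,4,5,7}->{2,4,5}; V {2,4,5,6,7}->{4,5,6,7}
Constraint 3 (W < V) on D(W)={2,4,5} D(V)={4,5,6,7}: no change
Constraint 4 (U + W = X) on D(U)={3,4,6} D(W)={2,4,5} D(X)={2,4,5,6,7}: U {3,4,6}->{3,4}; W {2,4,5}->{2,4}; X {2,4,5,6,7}->{5,6,7}
So after all 4 constraints: D(W) = {2,4}

Answer: {2,4}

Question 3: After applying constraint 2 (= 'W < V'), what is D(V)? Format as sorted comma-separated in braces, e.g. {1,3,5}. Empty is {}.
Answer: {4,5,6,7}

Derivation:
Constraint 1 (V != U) on D(V)={2,4,5,6,7} D(U)={3,4,6}: no change
Constraint 2 (W < V) on D(W)={2,4,5,7} D(V)={2,4,5,6,7}: W {2,4,5,7}->{2,4,5}; V {2,4,5,6,7}->{4,5,6,7}
So after constraint 2: D(V) = {4,5,6,7}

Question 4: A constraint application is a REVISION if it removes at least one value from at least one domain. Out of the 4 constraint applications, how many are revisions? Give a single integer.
Answer: 2

Derivation:
Constraint 1 (V != U) on D(V)={2,4,5,6,7} D(U)={3,4,6}: no change => not a revision
Constraint 2 (W < V) on D(W)={2,4,5,7} D(V)={2,4,5,6,7}: W {2,4,5,7}->{2,4,5}; V {2,4,5,6,7}->{4,5,6,7} => REVISION
Constraint 3 (W < V) on D(W)={2,4,5} D(V)={4,5,6,7}: no change => not a revision
Constraint 4 (U + W = X) on D(U)={3,4,6} D(W)={2,4,5} D(X)={2,4,5,6,7}: U {3,4,6}->{3,4}; W {2,4,5}->{2,4}; X {2,4,5,6,7}->{5,6,7} => REVISION
Total revisions = 2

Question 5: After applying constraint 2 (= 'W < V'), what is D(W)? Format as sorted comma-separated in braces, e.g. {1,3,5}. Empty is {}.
Constraint 1 (V != U) on D(V)={2,4,5,6,7} D(U)={3,4,6}: no change
Constraint 2 (W < V) on D(W)={2,4,5,7} D(V)={2,4,5,6,7}: W {2,4,5,7}->{2,4,5}; V {2,4,5,6,7}->{4,5,6,7}
So after constraint 2: D(W) = {2,4,5}

Answer: {2,4,5}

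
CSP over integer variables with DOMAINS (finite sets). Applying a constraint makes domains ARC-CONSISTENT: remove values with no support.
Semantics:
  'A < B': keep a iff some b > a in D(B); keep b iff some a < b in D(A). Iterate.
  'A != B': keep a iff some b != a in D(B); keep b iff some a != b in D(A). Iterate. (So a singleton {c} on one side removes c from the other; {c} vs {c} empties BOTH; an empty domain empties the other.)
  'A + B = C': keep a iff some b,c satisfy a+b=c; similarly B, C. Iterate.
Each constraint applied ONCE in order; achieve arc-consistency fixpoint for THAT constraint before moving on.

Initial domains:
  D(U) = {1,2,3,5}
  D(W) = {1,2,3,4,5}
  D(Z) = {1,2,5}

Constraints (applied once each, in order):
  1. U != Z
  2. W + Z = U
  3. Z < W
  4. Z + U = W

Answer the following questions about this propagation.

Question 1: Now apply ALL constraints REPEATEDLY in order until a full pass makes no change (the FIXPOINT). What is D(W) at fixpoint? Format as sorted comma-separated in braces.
Answer: {}

Derivation:
pass 0 (initial): D(W)={1,2,3,4,5}
pass 1: U {1,2,3,5}->{2,3}; W {1,2,3,4,5}->{3,4}; Z {1,2,5}->{1,2}
pass 2: U {2,3}->{}; W {3,4}->{}; Z {1,2}->{}
pass 3: no change
Fixpoint after 3 passes: D(W) = {}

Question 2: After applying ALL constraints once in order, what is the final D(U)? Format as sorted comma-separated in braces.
Constraint 1 (U != Z) on D(U)={1,2,3,5} D(Z)={1,2,5}: no change
Constraint 2 (W + Z = U) on D(W)={1,2,3,4,5} D(Z)={1,2,5} D(U)={1,2,3,5}: W {1,2,3,4,5}->{1,2,3,4}; Z {1,2,5}->{1,2}; U {1,2,3,5}->{2,3,5}
Constraint 3 (Z < W) on D(Z)={1,2} D(W)={1,2,3,4}: W {1,2,3,4}->{2,3,4}
Constraint 4 (Z + U = W) on D(Z)={1,2} D(U)={2,3,5} D(W)={2,3,4}: U {2,3,5}->{2,3}; W {2,3,4}->{3,4}
So after all 4 constraints: D(U) = {2,3}

Answer: {2,3}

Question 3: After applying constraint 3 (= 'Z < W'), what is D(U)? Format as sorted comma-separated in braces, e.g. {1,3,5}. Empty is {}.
Constraint 1 (U != Z) on D(U)={1,2,3,5} D(Z)={1,2,5}: no change
Constraint 2 (W + Z = U) on D(W)={1,2,3,4,5} D(Z)={1,2,5} D(U)={1,2,3,5}: W {1,2,3,4,5}->{1,2,3,4}; Z {1,2,5}->{1,2}; U {1,2,3,5}->{2,3,5}
Constraint 3 (Z < W) on D(Z)={1,2} D(W)={1,2,3,4}: W {1,2,3,4}->{2,3,4}
So after constraint 3: D(U) = {2,3,5}

Answer: {2,3,5}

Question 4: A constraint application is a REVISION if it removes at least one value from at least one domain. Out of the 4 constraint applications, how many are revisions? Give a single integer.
Constraint 1 (U != Z) on D(U)={1,2,3,5} D(Z)={1,2,5}: no change => not a revision
Constraint 2 (W + Z = U) on D(W)={1,2,3,4,5} D(Z)={1,2,5} D(U)={1,2,3,5}: W {1,2,3,4,5}->{1,2,3,4}; Z {1,2,5}->{1,2}; U {1,2,3,5}->{2,3,5} => REVISION
Constraint 3 (Z < W) on D(Z)={1,2} D(W)={1,2,3,4}: W {1,2,3,4}->{2,3,4} => REVISION
Constraint 4 (Z + U = W) on D(Z)={1,2} D(U)={2,3,5} D(W)={2,3,4}: U {2,3,5}->{2,3}; W {2,3,4}->{3,4} => REVISION
Total revisions = 3

Answer: 3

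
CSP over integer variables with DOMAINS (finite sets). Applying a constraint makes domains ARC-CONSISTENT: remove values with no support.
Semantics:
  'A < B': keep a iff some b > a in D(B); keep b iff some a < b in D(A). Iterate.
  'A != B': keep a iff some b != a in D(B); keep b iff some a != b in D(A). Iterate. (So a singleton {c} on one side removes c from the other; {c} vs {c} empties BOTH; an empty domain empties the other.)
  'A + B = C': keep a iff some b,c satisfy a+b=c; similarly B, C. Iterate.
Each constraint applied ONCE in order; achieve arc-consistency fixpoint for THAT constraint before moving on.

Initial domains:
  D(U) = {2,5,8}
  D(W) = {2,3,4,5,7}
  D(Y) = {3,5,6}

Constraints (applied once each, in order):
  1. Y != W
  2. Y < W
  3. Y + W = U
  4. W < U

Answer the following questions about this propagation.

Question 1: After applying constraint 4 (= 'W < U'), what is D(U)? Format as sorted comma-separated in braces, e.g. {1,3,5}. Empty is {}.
Constraint 1 (Y != W) on D(Y)={3,5,6} D(W)={2,3,4,5,7}: no change
Constraint 2 (Y < W) on D(Y)={3,5,6} D(W)={2,3,4,5,7}: W {2,3,4,5,7}->{4,5,7}
Constraint 3 (Y + W = U) on D(Y)={3,5,6} D(W)={4,5,7} D(U)={2,5,8}: Y {3,5,6}->{3}; W {4,5,7}->{5}; U {2,5,8}->{8}
Constraint 4 (W < U) on D(W)={5} D(U)={8}: no change
So after constraint 4: D(U) = {8}

Answer: {8}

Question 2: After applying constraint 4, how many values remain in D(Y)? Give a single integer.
Constraint 1 (Y != W) on D(Y)={3,5,6} D(W)={2,3,4,5,7}: no change
Constraint 2 (Y < W) on D(Y)={3,5,6} D(W)={2,3,4,5,7}: W {2,3,4,5,7}->{4,5,7}
Constraint 3 (Y + W = U) on D(Y)={3,5,6} D(W)={4,5,7} D(U)={2,5,8}: Y {3,5,6}->{3}; W {4,5,7}->{5}; U {2,5,8}->{8}
Constraint 4 (W < U) on D(W)={5} D(U)={8}: no change
So after constraint 4: D(Y)={3}, size = 1

Answer: 1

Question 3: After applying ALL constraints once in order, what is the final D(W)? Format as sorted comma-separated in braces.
Constraint 1 (Y != W) on D(Y)={3,5,6} D(W)={2,3,4,5,7}: no change
Constraint 2 (Y < W) on D(Y)={3,5,6} D(W)={2,3,4,5,7}: W {2,3,4,5,7}->{4,5,7}
Constraint 3 (Y + W = U) on D(Y)={3,5,6} D(W)={4,5,7} D(U)={2,5,8}: Y {3,5,6}->{3}; W {4,5,7}->{5}; U {2,5,8}->{8}
Constraint 4 (W < U) on D(W)={5} D(U)={8}: no change
So after all 4 constraints: D(W) = {5}

Answer: {5}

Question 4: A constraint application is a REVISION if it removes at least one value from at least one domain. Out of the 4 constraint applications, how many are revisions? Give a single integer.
Answer: 2

Derivation:
Constraint 1 (Y != W) on D(Y)={3,5,6} D(W)={2,3,4,5,7}: no change => not a revision
Constraint 2 (Y < W) on D(Y)={3,5,6} D(W)={2,3,4,5,7}: W {2,3,4,5,7}->{4,5,7} => REVISION
Constraint 3 (Y + W = U) on D(Y)={3,5,6} D(W)={4,5,7} D(U)={2,5,8}: Y {3,5,6}->{3}; W {4,5,7}->{5}; U {2,5,8}->{8} => REVISION
Constraint 4 (W < U) on D(W)={5} D(U)={8}: no change => not a revision
Total revisions = 2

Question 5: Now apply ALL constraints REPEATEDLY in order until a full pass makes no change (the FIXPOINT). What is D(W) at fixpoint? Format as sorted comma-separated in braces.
pass 0 (initial): D(W)={2,3,4,5,7}
pass 1: U {2,5,8}->{8}; W {2,3,4,5,7}->{5}; Y {3,5,6}->{3}
pass 2: no change
Fixpoint after 2 passes: D(W) = {5}

Answer: {5}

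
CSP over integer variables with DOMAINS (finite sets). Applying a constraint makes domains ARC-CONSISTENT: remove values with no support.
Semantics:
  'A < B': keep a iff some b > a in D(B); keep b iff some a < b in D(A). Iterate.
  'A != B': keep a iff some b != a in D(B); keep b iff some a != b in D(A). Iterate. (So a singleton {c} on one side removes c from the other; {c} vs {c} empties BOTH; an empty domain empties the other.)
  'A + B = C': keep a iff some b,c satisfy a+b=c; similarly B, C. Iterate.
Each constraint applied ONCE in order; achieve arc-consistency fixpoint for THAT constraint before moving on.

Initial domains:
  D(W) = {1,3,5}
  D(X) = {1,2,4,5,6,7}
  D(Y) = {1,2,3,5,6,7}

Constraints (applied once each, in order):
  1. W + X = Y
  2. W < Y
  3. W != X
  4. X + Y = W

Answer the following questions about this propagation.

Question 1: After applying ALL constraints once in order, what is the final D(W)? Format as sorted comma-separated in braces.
Answer: {3,5}

Derivation:
Constraint 1 (W + X = Y) on D(W)={1,3,5} D(X)={1,2,4,5,6,7} D(Y)={1,2,3,5,6,7}: X {1,2,4,5,6,7}->{1,2,4,5,6}; Y {1,2,3,5,6,7}->{2,3,5,6,7}
Constraint 2 (W < Y) on D(W)={1,3,5} D(Y)={2,3,5,6,7}: no change
Constraint 3 (W != X) on D(W)={1,3,5} D(X)={1,2,4,5,6}: no change
Constraint 4 (X + Y = W) on D(X)={1,2,4,5,6} D(Y)={2,3,5,6,7} D(W)={1,3,5}: X {1,2,4,5,6}->{1,2}; Y {2,3,5,6,7}->{2,3}; W {1,3,5}->{3,5}
So after all 4 constraints: D(W) = {3,5}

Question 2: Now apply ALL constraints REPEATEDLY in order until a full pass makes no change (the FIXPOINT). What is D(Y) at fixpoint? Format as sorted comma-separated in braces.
pass 0 (initial): D(Y)={1,2,3,5,6,7}
pass 1: W {1,3,5}->{3,5}; X {1,2,4,5,6,7}->{1,2}; Y {1,2,3,5,6,7}->{2,3}
pass 2: W {3,5}->{}; X {1,2}->{}; Y {2,3}->{}
pass 3: no change
Fixpoint after 3 passes: D(Y) = {}

Answer: {}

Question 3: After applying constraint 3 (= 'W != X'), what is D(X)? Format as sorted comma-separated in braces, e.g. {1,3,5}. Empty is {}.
Answer: {1,2,4,5,6}

Derivation:
Constraint 1 (W + X = Y) on D(W)={1,3,5} D(X)={1,2,4,5,6,7} D(Y)={1,2,3,5,6,7}: X {1,2,4,5,6,7}->{1,2,4,5,6}; Y {1,2,3,5,6,7}->{2,3,5,6,7}
Constraint 2 (W < Y) on D(W)={1,3,5} D(Y)={2,3,5,6,7}: no change
Constraint 3 (W != X) on D(W)={1,3,5} D(X)={1,2,4,5,6}: no change
So after constraint 3: D(X) = {1,2,4,5,6}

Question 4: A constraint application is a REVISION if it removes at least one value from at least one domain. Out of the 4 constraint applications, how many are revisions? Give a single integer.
Answer: 2

Derivation:
Constraint 1 (W + X = Y) on D(W)={1,3,5} D(X)={1,2,4,5,6,7} D(Y)={1,2,3,5,6,7}: X {1,2,4,5,6,7}->{1,2,4,5,6}; Y {1,2,3,5,6,7}->{2,3,5,6,7} => REVISION
Constraint 2 (W < Y) on D(W)={1,3,5} D(Y)={2,3,5,6,7}: no change => not a revision
Constraint 3 (W != X) on D(W)={1,3,5} D(X)={1,2,4,5,6}: no change => not a revision
Constraint 4 (X + Y = W) on D(X)={1,2,4,5,6} D(Y)={2,3,5,6,7} D(W)={1,3,5}: X {1,2,4,5,6}->{1,2}; Y {2,3,5,6,7}->{2,3}; W {1,3,5}->{3,5} => REVISION
Total revisions = 2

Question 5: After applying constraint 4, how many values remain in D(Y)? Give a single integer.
Answer: 2

Derivation:
Constraint 1 (W + X = Y) on D(W)={1,3,5} D(X)={1,2,4,5,6,7} D(Y)={1,2,3,5,6,7}: X {1,2,4,5,6,7}->{1,2,4,5,6}; Y {1,2,3,5,6,7}->{2,3,5,6,7}
Constraint 2 (W < Y) on D(W)={1,3,5} D(Y)={2,3,5,6,7}: no change
Constraint 3 (W != X) on D(W)={1,3,5} D(X)={1,2,4,5,6}: no change
Constraint 4 (X + Y = W) on D(X)={1,2,4,5,6} D(Y)={2,3,5,6,7} D(W)={1,3,5}: X {1,2,4,5,6}->{1,2}; Y {2,3,5,6,7}->{2,3}; W {1,3,5}->{3,5}
So after constraint 4: D(Y)={2,3}, size = 2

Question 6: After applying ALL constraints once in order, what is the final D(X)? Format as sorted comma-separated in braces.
Answer: {1,2}

Derivation:
Constraint 1 (W + X = Y) on D(W)={1,3,5} D(X)={1,2,4,5,6,7} D(Y)={1,2,3,5,6,7}: X {1,2,4,5,6,7}->{1,2,4,5,6}; Y {1,2,3,5,6,7}->{2,3,5,6,7}
Constraint 2 (W < Y) on D(W)={1,3,5} D(Y)={2,3,5,6,7}: no change
Constraint 3 (W != X) on D(W)={1,3,5} D(X)={1,2,4,5,6}: no change
Constraint 4 (X + Y = W) on D(X)={1,2,4,5,6} D(Y)={2,3,5,6,7} D(W)={1,3,5}: X {1,2,4,5,6}->{1,2}; Y {2,3,5,6,7}->{2,3}; W {1,3,5}->{3,5}
So after all 4 constraints: D(X) = {1,2}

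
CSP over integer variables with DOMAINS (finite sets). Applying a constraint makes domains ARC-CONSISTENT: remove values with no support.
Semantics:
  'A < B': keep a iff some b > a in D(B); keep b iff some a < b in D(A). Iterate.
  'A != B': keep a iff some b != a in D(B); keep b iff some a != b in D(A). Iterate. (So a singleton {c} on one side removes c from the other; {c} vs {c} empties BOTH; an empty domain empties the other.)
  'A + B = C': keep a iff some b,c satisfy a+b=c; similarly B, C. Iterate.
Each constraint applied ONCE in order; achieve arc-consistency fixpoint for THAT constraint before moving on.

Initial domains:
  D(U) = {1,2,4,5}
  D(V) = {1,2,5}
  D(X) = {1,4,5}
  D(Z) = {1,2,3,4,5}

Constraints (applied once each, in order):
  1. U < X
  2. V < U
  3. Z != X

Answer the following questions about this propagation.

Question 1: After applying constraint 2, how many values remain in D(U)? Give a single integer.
Constraint 1 (U < X) on D(U)={1,2,4,5} D(X)={1,4,5}: U {1,2,4,5}->{1,2,4}; X {1,4,5}->{4,5}
Constraint 2 (V < U) on D(V)={1,2,5} D(U)={1,2,4}: V {1,2,5}->{1,2}; U {1,2,4}->{2,4}
So after constraint 2: D(U)={2,4}, size = 2

Answer: 2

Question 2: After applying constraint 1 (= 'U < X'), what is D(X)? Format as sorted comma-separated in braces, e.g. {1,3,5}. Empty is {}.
Answer: {4,5}

Derivation:
Constraint 1 (U < X) on D(U)={1,2,4,5} D(X)={1,4,5}: U {1,2,4,5}->{1,2,4}; X {1,4,5}->{4,5}
So after constraint 1: D(X) = {4,5}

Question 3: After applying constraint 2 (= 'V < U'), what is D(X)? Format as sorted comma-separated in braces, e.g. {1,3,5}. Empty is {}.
Constraint 1 (U < X) on D(U)={1,2,4,5} D(X)={1,4,5}: U {1,2,4,5}->{1,2,4}; X {1,4,5}->{4,5}
Constraint 2 (V < U) on D(V)={1,2,5} D(U)={1,2,4}: V {1,2,5}->{1,2}; U {1,2,4}->{2,4}
So after constraint 2: D(X) = {4,5}

Answer: {4,5}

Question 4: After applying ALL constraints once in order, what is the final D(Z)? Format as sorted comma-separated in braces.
Constraint 1 (U < X) on D(U)={1,2,4,5} D(X)={1,4,5}: U {1,2,4,5}->{1,2,4}; X {1,4,5}->{4,5}
Constraint 2 (V < U) on D(V)={1,2,5} D(U)={1,2,4}: V {1,2,5}->{1,2}; U {1,2,4}->{2,4}
Constraint 3 (Z != X) on D(Z)={1,2,3,4,5} D(X)={4,5}: no change
So after all 3 constraints: D(Z) = {1,2,3,4,5}

Answer: {1,2,3,4,5}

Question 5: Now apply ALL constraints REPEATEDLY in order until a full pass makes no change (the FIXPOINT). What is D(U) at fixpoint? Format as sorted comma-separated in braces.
pass 0 (initial): D(U)={1,2,4,5}
pass 1: U {1,2,4,5}->{2,4}; V {1,2,5}->{1,2}; X {1,4,5}->{4,5}
pass 2: no change
Fixpoint after 2 passes: D(U) = {2,4}

Answer: {2,4}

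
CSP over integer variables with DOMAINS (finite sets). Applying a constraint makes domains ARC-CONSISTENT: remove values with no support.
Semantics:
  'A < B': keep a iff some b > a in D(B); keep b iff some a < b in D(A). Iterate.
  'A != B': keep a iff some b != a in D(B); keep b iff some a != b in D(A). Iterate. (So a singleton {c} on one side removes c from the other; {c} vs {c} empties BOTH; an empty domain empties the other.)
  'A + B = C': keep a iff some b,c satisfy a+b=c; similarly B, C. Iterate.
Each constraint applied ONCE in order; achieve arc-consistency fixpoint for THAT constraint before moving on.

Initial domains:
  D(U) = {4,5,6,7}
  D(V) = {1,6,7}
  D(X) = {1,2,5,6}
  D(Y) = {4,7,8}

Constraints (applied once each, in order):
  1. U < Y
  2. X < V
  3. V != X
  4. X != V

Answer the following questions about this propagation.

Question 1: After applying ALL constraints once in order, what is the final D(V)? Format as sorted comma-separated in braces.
Answer: {6,7}

Derivation:
Constraint 1 (U < Y) on D(U)={4,5,6,7} D(Y)={4,7,8}: Y {4,7,8}->{7,8}
Constraint 2 (X < V) on D(X)={1,2,5,6} D(V)={1,6,7}: V {1,6,7}->{6,7}
Constraint 3 (V != X) on D(V)={6,7} D(X)={1,2,5,6}: no change
Constraint 4 (X != V) on D(X)={1,2,5,6} D(V)={6,7}: no change
So after all 4 constraints: D(V) = {6,7}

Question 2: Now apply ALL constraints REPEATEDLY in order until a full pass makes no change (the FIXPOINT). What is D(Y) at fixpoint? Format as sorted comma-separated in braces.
Answer: {7,8}

Derivation:
pass 0 (initial): D(Y)={4,7,8}
pass 1: V {1,6,7}->{6,7}; Y {4,7,8}->{7,8}
pass 2: no change
Fixpoint after 2 passes: D(Y) = {7,8}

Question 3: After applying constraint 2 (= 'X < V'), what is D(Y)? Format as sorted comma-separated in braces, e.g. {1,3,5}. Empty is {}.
Constraint 1 (U < Y) on D(U)={4,5,6,7} D(Y)={4,7,8}: Y {4,7,8}->{7,8}
Constraint 2 (X < V) on D(X)={1,2,5,6} D(V)={1,6,7}: V {1,6,7}->{6,7}
So after constraint 2: D(Y) = {7,8}

Answer: {7,8}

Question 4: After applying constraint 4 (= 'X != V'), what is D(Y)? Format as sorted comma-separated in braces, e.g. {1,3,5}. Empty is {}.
Constraint 1 (U < Y) on D(U)={4,5,6,7} D(Y)={4,7,8}: Y {4,7,8}->{7,8}
Constraint 2 (X < V) on D(X)={1,2,5,6} D(V)={1,6,7}: V {1,6,7}->{6,7}
Constraint 3 (V != X) on D(V)={6,7} D(X)={1,2,5,6}: no change
Constraint 4 (X != V) on D(X)={1,2,5,6} D(V)={6,7}: no change
So after constraint 4: D(Y) = {7,8}

Answer: {7,8}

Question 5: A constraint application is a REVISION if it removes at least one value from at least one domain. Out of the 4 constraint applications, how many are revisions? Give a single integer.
Answer: 2

Derivation:
Constraint 1 (U < Y) on D(U)={4,5,6,7} D(Y)={4,7,8}: Y {4,7,8}->{7,8} => REVISION
Constraint 2 (X < V) on D(X)={1,2,5,6} D(V)={1,6,7}: V {1,6,7}->{6,7} => REVISION
Constraint 3 (V != X) on D(V)={6,7} D(X)={1,2,5,6}: no change => not a revision
Constraint 4 (X != V) on D(X)={1,2,5,6} D(V)={6,7}: no change => not a revision
Total revisions = 2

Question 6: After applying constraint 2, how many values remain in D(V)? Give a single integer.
Constraint 1 (U < Y) on D(U)={4,5,6,7} D(Y)={4,7,8}: Y {4,7,8}->{7,8}
Constraint 2 (X < V) on D(X)={1,2,5,6} D(V)={1,6,7}: V {1,6,7}->{6,7}
So after constraint 2: D(V)={6,7}, size = 2

Answer: 2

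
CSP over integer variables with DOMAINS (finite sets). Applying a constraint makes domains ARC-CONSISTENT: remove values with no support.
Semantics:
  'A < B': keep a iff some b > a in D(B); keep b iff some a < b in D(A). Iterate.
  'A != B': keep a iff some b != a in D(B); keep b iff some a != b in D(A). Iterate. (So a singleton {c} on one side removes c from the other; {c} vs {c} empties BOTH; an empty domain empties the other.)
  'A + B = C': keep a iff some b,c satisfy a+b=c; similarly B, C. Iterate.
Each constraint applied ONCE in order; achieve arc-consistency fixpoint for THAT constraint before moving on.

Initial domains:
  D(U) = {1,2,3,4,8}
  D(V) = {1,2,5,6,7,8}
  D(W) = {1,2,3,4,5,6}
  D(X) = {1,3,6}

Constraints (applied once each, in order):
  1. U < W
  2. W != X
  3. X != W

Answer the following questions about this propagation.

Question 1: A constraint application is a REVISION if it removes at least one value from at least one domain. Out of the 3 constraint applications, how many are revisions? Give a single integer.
Answer: 1

Derivation:
Constraint 1 (U < W) on D(U)={1,2,3,4,8} D(W)={1,2,3,4,5,6}: U {1,2,3,4,8}->{1,2,3,4}; W {1,2,3,4,5,6}->{2,3,4,5,6} => REVISION
Constraint 2 (W != X) on D(W)={2,3,4,5,6} D(X)={1,3,6}: no change => not a revision
Constraint 3 (X != W) on D(X)={1,3,6} D(W)={2,3,4,5,6}: no change => not a revision
Total revisions = 1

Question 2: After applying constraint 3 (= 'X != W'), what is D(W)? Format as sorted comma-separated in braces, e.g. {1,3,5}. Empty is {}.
Answer: {2,3,4,5,6}

Derivation:
Constraint 1 (U < W) on D(U)={1,2,3,4,8} D(W)={1,2,3,4,5,6}: U {1,2,3,4,8}->{1,2,3,4}; W {1,2,3,4,5,6}->{2,3,4,5,6}
Constraint 2 (W != X) on D(W)={2,3,4,5,6} D(X)={1,3,6}: no change
Constraint 3 (X != W) on D(X)={1,3,6} D(W)={2,3,4,5,6}: no change
So after constraint 3: D(W) = {2,3,4,5,6}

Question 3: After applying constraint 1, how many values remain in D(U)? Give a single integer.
Constraint 1 (U < W) on D(U)={1,2,3,4,8} D(W)={1,2,3,4,5,6}: U {1,2,3,4,8}->{1,2,3,4}; W {1,2,3,4,5,6}->{2,3,4,5,6}
So after constraint 1: D(U)={1,2,3,4}, size = 4

Answer: 4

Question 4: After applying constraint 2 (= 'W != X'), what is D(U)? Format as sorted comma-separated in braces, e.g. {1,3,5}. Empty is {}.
Constraint 1 (U < W) on D(U)={1,2,3,4,8} D(W)={1,2,3,4,5,6}: U {1,2,3,4,8}->{1,2,3,4}; W {1,2,3,4,5,6}->{2,3,4,5,6}
Constraint 2 (W != X) on D(W)={2,3,4,5,6} D(X)={1,3,6}: no change
So after constraint 2: D(U) = {1,2,3,4}

Answer: {1,2,3,4}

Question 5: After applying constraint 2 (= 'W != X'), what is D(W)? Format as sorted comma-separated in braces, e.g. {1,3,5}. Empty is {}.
Constraint 1 (U < W) on D(U)={1,2,3,4,8} D(W)={1,2,3,4,5,6}: U {1,2,3,4,8}->{1,2,3,4}; W {1,2,3,4,5,6}->{2,3,4,5,6}
Constraint 2 (W != X) on D(W)={2,3,4,5,6} D(X)={1,3,6}: no change
So after constraint 2: D(W) = {2,3,4,5,6}

Answer: {2,3,4,5,6}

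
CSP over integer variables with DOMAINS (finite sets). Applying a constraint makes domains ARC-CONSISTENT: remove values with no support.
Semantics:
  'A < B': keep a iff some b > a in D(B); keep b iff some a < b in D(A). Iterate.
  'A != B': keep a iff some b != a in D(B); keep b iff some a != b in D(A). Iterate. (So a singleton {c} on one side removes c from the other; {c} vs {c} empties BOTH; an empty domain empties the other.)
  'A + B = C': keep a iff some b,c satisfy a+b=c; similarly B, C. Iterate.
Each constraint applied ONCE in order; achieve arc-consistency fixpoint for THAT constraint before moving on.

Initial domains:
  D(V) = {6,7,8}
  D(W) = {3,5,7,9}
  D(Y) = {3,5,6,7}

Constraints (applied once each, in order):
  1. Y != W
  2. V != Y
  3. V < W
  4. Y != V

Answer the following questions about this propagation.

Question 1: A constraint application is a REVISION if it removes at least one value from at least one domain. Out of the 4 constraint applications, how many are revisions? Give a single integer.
Constraint 1 (Y != W) on D(Y)={3,5,6,7} D(W)={3,5,7,9}: no change => not a revision
Constraint 2 (V != Y) on D(V)={6,7,8} D(Y)={3,5,6,7}: no change => not a revision
Constraint 3 (V < W) on D(V)={6,7,8} D(W)={3,5,7,9}: W {3,5,7,9}->{7,9} => REVISION
Constraint 4 (Y != V) on D(Y)={3,5,6,7} D(V)={6,7,8}: no change => not a revision
Total revisions = 1

Answer: 1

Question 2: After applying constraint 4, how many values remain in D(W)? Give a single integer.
Constraint 1 (Y != W) on D(Y)={3,5,6,7} D(W)={3,5,7,9}: no change
Constraint 2 (V != Y) on D(V)={6,7,8} D(Y)={3,5,6,7}: no change
Constraint 3 (V < W) on D(V)={6,7,8} D(W)={3,5,7,9}: W {3,5,7,9}->{7,9}
Constraint 4 (Y != V) on D(Y)={3,5,6,7} D(V)={6,7,8}: no change
So after constraint 4: D(W)={7,9}, size = 2

Answer: 2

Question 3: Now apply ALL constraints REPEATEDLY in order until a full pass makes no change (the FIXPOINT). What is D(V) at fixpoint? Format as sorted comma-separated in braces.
Answer: {6,7,8}

Derivation:
pass 0 (initial): D(V)={6,7,8}
pass 1: W {3,5,7,9}->{7,9}
pass 2: no change
Fixpoint after 2 passes: D(V) = {6,7,8}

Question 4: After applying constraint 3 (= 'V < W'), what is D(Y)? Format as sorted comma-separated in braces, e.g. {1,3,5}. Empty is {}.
Constraint 1 (Y != W) on D(Y)={3,5,6,7} D(W)={3,5,7,9}: no change
Constraint 2 (V != Y) on D(V)={6,7,8} D(Y)={3,5,6,7}: no change
Constraint 3 (V < W) on D(V)={6,7,8} D(W)={3,5,7,9}: W {3,5,7,9}->{7,9}
So after constraint 3: D(Y) = {3,5,6,7}

Answer: {3,5,6,7}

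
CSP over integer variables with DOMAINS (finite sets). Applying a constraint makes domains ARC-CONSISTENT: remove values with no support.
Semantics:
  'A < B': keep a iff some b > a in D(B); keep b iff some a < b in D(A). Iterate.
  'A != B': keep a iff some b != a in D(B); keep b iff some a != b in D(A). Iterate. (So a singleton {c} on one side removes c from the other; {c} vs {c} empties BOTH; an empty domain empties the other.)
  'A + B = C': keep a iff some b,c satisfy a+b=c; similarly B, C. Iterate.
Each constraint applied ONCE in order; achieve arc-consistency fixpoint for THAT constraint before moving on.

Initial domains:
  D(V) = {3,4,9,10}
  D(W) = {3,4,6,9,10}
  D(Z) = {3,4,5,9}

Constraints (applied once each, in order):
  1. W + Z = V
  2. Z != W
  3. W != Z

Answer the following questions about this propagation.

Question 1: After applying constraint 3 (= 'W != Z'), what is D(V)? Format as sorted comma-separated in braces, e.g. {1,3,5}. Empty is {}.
Constraint 1 (W + Z = V) on D(W)={3,4,6,9,10} D(Z)={3,4,5,9} D(V)={3,4,9,10}: W {3,4,6,9,10}->{4,6}; Z {3,4,5,9}->{3,4,5}; V {3,4,9,10}->{9,10}
Constraint 2 (Z != W) on D(Z)={3,4,5} D(W)={4,6}: no change
Constraint 3 (W != Z) on D(W)={4,6} D(Z)={3,4,5}: no change
So after constraint 3: D(V) = {9,10}

Answer: {9,10}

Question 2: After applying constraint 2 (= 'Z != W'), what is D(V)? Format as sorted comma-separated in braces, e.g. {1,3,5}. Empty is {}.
Answer: {9,10}

Derivation:
Constraint 1 (W + Z = V) on D(W)={3,4,6,9,10} D(Z)={3,4,5,9} D(V)={3,4,9,10}: W {3,4,6,9,10}->{4,6}; Z {3,4,5,9}->{3,4,5}; V {3,4,9,10}->{9,10}
Constraint 2 (Z != W) on D(Z)={3,4,5} D(W)={4,6}: no change
So after constraint 2: D(V) = {9,10}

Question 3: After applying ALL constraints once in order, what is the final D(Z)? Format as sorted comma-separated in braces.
Answer: {3,4,5}

Derivation:
Constraint 1 (W + Z = V) on D(W)={3,4,6,9,10} D(Z)={3,4,5,9} D(V)={3,4,9,10}: W {3,4,6,9,10}->{4,6}; Z {3,4,5,9}->{3,4,5}; V {3,4,9,10}->{9,10}
Constraint 2 (Z != W) on D(Z)={3,4,5} D(W)={4,6}: no change
Constraint 3 (W != Z) on D(W)={4,6} D(Z)={3,4,5}: no change
So after all 3 constraints: D(Z) = {3,4,5}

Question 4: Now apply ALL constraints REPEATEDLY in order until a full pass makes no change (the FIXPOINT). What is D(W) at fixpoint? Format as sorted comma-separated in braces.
Answer: {4,6}

Derivation:
pass 0 (initial): D(W)={3,4,6,9,10}
pass 1: V {3,4,9,10}->{9,10}; W {3,4,6,9,10}->{4,6}; Z {3,4,5,9}->{3,4,5}
pass 2: no change
Fixpoint after 2 passes: D(W) = {4,6}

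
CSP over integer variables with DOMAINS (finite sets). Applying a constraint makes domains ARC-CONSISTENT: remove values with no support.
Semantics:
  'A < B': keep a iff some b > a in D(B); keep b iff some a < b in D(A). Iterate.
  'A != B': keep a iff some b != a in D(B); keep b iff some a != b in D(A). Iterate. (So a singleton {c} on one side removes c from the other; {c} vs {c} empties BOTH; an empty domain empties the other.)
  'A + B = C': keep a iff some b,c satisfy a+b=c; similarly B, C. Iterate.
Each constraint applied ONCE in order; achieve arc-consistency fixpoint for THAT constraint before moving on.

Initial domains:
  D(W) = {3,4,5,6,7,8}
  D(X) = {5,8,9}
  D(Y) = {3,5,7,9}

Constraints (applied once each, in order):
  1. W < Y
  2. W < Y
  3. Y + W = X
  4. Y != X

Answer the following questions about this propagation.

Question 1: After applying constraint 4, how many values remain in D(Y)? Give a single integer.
Constraint 1 (W < Y) on D(W)={3,4,5,6,7,8} D(Y)={3,5,7,9}: Y {3,5,7,9}->{5,7,9}
Constraint 2 (W < Y) on D(W)={3,4,5,6,7,8} D(Y)={5,7,9}: no change
Constraint 3 (Y + W = X) on D(Y)={5,7,9} D(W)={3,4,5,6,7,8} D(X)={5,8,9}: Y {5,7,9}->{5}; W {3,4,5,6,7,8}->{3,4}; X {5,8,9}->{8,9}
Constraint 4 (Y != X) on D(Y)={5} D(X)={8,9}: no change
So after constraint 4: D(Y)={5}, size = 1

Answer: 1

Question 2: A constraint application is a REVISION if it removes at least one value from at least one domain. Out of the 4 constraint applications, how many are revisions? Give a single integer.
Constraint 1 (W < Y) on D(W)={3,4,5,6,7,8} D(Y)={3,5,7,9}: Y {3,5,7,9}->{5,7,9} => REVISION
Constraint 2 (W < Y) on D(W)={3,4,5,6,7,8} D(Y)={5,7,9}: no change => not a revision
Constraint 3 (Y + W = X) on D(Y)={5,7,9} D(W)={3,4,5,6,7,8} D(X)={5,8,9}: Y {5,7,9}->{5}; W {3,4,5,6,7,8}->{3,4}; X {5,8,9}->{8,9} => REVISION
Constraint 4 (Y != X) on D(Y)={5} D(X)={8,9}: no change => not a revision
Total revisions = 2

Answer: 2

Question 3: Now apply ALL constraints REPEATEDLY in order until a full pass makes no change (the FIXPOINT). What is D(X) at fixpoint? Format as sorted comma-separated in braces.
pass 0 (initial): D(X)={5,8,9}
pass 1: W {3,4,5,6,7,8}->{3,4}; X {5,8,9}->{8,9}; Y {3,5,7,9}->{5}
pass 2: no change
Fixpoint after 2 passes: D(X) = {8,9}

Answer: {8,9}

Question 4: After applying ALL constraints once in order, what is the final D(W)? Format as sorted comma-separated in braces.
Constraint 1 (W < Y) on D(W)={3,4,5,6,7,8} D(Y)={3,5,7,9}: Y {3,5,7,9}->{5,7,9}
Constraint 2 (W < Y) on D(W)={3,4,5,6,7,8} D(Y)={5,7,9}: no change
Constraint 3 (Y + W = X) on D(Y)={5,7,9} D(W)={3,4,5,6,7,8} D(X)={5,8,9}: Y {5,7,9}->{5}; W {3,4,5,6,7,8}->{3,4}; X {5,8,9}->{8,9}
Constraint 4 (Y != X) on D(Y)={5} D(X)={8,9}: no change
So after all 4 constraints: D(W) = {3,4}

Answer: {3,4}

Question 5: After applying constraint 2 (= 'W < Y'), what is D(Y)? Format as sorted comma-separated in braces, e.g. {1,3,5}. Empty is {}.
Constraint 1 (W < Y) on D(W)={3,4,5,6,7,8} D(Y)={3,5,7,9}: Y {3,5,7,9}->{5,7,9}
Constraint 2 (W < Y) on D(W)={3,4,5,6,7,8} D(Y)={5,7,9}: no change
So after constraint 2: D(Y) = {5,7,9}

Answer: {5,7,9}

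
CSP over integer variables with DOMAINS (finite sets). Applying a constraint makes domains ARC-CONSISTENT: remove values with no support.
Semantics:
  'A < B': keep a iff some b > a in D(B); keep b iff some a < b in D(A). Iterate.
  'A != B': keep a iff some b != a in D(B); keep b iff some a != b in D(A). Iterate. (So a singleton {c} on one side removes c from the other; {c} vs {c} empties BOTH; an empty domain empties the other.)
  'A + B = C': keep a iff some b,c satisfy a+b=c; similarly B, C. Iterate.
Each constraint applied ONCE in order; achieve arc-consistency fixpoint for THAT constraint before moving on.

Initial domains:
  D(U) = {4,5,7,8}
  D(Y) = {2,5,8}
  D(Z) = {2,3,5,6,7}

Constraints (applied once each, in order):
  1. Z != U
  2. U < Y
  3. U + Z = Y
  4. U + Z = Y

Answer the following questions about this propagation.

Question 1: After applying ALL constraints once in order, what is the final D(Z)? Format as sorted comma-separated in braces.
Answer: {3}

Derivation:
Constraint 1 (Z != U) on D(Z)={2,3,5,6,7} D(U)={4,5,7,8}: no change
Constraint 2 (U < Y) on D(U)={4,5,7,8} D(Y)={2,5,8}: U {4,5,7,8}->{4,5,7}; Y {2,5,8}->{5,8}
Constraint 3 (U + Z = Y) on D(U)={4,5,7} D(Z)={2,3,5,6,7} D(Y)={5,8}: U {4,5,7}->{5}; Z {2,3,5,6,7}->{3}; Y {5,8}->{8}
Constraint 4 (U + Z = Y) on D(U)={5} D(Z)={3} D(Y)={8}: no change
So after all 4 constraints: D(Z) = {3}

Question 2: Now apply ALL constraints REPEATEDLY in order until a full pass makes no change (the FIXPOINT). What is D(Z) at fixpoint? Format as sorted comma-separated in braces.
Answer: {3}

Derivation:
pass 0 (initial): D(Z)={2,3,5,6,7}
pass 1: U {4,5,7,8}->{5}; Y {2,5,8}->{8}; Z {2,3,5,6,7}->{3}
pass 2: no change
Fixpoint after 2 passes: D(Z) = {3}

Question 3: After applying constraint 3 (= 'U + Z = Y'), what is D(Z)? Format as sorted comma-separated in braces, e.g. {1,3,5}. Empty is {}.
Answer: {3}

Derivation:
Constraint 1 (Z != U) on D(Z)={2,3,5,6,7} D(U)={4,5,7,8}: no change
Constraint 2 (U < Y) on D(U)={4,5,7,8} D(Y)={2,5,8}: U {4,5,7,8}->{4,5,7}; Y {2,5,8}->{5,8}
Constraint 3 (U + Z = Y) on D(U)={4,5,7} D(Z)={2,3,5,6,7} D(Y)={5,8}: U {4,5,7}->{5}; Z {2,3,5,6,7}->{3}; Y {5,8}->{8}
So after constraint 3: D(Z) = {3}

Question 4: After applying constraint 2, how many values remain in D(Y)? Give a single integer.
Answer: 2

Derivation:
Constraint 1 (Z != U) on D(Z)={2,3,5,6,7} D(U)={4,5,7,8}: no change
Constraint 2 (U < Y) on D(U)={4,5,7,8} D(Y)={2,5,8}: U {4,5,7,8}->{4,5,7}; Y {2,5,8}->{5,8}
So after constraint 2: D(Y)={5,8}, size = 2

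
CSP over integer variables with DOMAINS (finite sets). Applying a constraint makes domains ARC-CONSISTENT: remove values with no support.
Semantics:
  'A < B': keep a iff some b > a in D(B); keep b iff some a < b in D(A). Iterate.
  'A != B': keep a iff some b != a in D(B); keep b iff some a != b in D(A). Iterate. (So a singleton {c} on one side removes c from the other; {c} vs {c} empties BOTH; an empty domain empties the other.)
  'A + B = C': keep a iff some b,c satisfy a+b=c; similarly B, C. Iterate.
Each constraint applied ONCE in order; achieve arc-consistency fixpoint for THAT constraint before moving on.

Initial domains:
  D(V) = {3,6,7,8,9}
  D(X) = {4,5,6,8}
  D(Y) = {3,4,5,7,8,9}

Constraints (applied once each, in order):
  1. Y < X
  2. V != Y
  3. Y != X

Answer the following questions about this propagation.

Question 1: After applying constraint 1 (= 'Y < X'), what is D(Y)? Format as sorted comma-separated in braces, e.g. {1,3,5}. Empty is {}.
Constraint 1 (Y < X) on D(Y)={3,4,5,7,8,9} D(X)={4,5,6,8}: Y {3,4,5,7,8,9}->{3,4,5,7}
So after constraint 1: D(Y) = {3,4,5,7}

Answer: {3,4,5,7}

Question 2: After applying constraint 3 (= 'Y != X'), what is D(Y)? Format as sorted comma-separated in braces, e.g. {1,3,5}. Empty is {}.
Constraint 1 (Y < X) on D(Y)={3,4,5,7,8,9} D(X)={4,5,6,8}: Y {3,4,5,7,8,9}->{3,4,5,7}
Constraint 2 (V != Y) on D(V)={3,6,7,8,9} D(Y)={3,4,5,7}: no change
Constraint 3 (Y != X) on D(Y)={3,4,5,7} D(X)={4,5,6,8}: no change
So after constraint 3: D(Y) = {3,4,5,7}

Answer: {3,4,5,7}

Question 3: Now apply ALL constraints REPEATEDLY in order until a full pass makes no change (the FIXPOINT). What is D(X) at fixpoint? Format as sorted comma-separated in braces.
Answer: {4,5,6,8}

Derivation:
pass 0 (initial): D(X)={4,5,6,8}
pass 1: Y {3,4,5,7,8,9}->{3,4,5,7}
pass 2: no change
Fixpoint after 2 passes: D(X) = {4,5,6,8}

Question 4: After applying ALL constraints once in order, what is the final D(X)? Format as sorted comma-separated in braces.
Answer: {4,5,6,8}

Derivation:
Constraint 1 (Y < X) on D(Y)={3,4,5,7,8,9} D(X)={4,5,6,8}: Y {3,4,5,7,8,9}->{3,4,5,7}
Constraint 2 (V != Y) on D(V)={3,6,7,8,9} D(Y)={3,4,5,7}: no change
Constraint 3 (Y != X) on D(Y)={3,4,5,7} D(X)={4,5,6,8}: no change
So after all 3 constraints: D(X) = {4,5,6,8}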